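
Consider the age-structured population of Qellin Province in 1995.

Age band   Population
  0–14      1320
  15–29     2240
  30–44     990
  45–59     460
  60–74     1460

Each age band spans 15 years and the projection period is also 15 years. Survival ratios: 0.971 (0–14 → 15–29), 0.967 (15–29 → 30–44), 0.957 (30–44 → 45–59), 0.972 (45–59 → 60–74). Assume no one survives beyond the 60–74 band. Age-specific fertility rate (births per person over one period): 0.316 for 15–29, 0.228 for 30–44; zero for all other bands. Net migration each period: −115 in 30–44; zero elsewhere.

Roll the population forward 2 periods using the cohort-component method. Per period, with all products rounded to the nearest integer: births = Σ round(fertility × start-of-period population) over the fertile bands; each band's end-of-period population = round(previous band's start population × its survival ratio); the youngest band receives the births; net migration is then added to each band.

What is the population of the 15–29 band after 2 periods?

907

After projecting period 1:
Births: 2240 × 0.316 = 708, 990 × 0.228 = 226 ⇒ total 934
15–29: 1320 × 0.971 = 1282
30–44: 2240 × 0.967 = 2166
45–59: 990 × 0.957 = 947
60–74: 460 × 0.972 = 447
Net migration: 30–44 − 115 → 2051
→ [934, 1282, 2051, 947, 447]
After projecting period 2:
Births: 1282 × 0.316 = 405, 2051 × 0.228 = 468 ⇒ total 873
15–29: 934 × 0.971 = 907
30–44: 1282 × 0.967 = 1240
45–59: 2051 × 0.957 = 1963
60–74: 947 × 0.972 = 920
Net migration: 30–44 − 115 → 1125
→ [873, 907, 1125, 1963, 920]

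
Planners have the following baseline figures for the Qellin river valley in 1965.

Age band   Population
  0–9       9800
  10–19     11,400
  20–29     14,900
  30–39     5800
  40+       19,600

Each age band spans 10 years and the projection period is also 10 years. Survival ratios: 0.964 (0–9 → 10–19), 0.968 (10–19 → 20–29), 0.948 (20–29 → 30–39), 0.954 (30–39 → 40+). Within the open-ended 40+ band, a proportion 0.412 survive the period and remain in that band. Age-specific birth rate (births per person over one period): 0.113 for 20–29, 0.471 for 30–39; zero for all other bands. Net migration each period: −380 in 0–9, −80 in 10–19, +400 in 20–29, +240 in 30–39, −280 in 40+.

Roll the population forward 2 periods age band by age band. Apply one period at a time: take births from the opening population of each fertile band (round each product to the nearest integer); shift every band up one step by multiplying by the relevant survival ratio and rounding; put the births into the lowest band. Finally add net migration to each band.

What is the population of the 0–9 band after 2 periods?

7678

Period 1:
Births: 14900 * 0.113 = 1684  |  5800 * 0.471 = 2732 — total 4416
10–19: 9800 * 0.964 = 9447
20–29: 11400 * 0.968 = 11035
30–39: 14900 * 0.948 = 14125
40+: 5800 * 0.954 + 19600 * 0.412 = 5533 + 8075 = 13608
Net migration: 0–9 − 380 → 4036; 10–19 − 80 → 9367; 20–29 + 400 → 11435; 30–39 + 240 → 14365; 40+ − 280 → 13328
End of period: [4036, 9367, 11435, 14365, 13328]
Period 2:
Births: 11435 * 0.113 = 1292  |  14365 * 0.471 = 6766 — total 8058
10–19: 4036 * 0.964 = 3891
20–29: 9367 * 0.968 = 9067
30–39: 11435 * 0.948 = 10840
40+: 14365 * 0.954 + 13328 * 0.412 = 13704 + 5491 = 19195
Net migration: 0–9 − 380 → 7678; 10–19 − 80 → 3811; 20–29 + 400 → 9467; 30–39 + 240 → 11080; 40+ − 280 → 18915
End of period: [7678, 3811, 9467, 11080, 18915]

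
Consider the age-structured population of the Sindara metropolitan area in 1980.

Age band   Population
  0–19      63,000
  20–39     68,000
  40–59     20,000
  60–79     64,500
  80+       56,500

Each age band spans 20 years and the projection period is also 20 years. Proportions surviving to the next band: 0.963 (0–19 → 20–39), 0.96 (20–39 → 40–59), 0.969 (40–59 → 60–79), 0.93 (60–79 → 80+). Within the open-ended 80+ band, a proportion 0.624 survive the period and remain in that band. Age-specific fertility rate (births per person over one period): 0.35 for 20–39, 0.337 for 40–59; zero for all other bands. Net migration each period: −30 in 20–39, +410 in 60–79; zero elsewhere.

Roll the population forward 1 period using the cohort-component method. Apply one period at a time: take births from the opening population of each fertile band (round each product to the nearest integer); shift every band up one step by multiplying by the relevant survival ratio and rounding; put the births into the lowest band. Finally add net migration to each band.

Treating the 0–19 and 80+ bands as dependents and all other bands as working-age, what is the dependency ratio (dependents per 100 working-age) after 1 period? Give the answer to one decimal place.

Call the groups 1 to 5, youngest first.
Period 1:
Births: 68000 × 0.35 = 23800, 20000 × 0.337 = 6740 — total 30540
Group 2: 63000 × 0.963 = 60669
Group 3: 68000 × 0.96 = 65280
Group 4: 20000 × 0.969 = 19380
Group 5: 64500 × 0.93 + 56500 × 0.624 = 59985 + 35256 = 95241
Net migration: Group 2 − 30 → 60639; Group 4 + 410 → 19790
Population now: 0–19=30540, 20–39=60639, 40–59=65280, 60–79=19790, 80+=95241
Dependents (band 0–19 + band 80+) = 30540 + 95241 = 125781; working-age = 145709; ratio = 125781/145709 × 100 = 86.3

86.3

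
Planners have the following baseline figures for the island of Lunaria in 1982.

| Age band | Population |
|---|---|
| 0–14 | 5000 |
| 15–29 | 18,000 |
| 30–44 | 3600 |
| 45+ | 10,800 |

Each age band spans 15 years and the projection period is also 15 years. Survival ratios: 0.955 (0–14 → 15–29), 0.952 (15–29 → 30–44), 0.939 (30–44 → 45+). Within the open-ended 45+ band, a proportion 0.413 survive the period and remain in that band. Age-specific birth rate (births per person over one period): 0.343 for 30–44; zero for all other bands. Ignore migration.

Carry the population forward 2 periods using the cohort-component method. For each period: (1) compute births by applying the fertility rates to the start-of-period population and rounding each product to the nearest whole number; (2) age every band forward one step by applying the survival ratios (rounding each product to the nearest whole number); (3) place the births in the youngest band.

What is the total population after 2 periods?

30932

Let band 1 be 0–14 through band 4 = 45+.
After projecting period 1:
Births: 3600 × 0.343 = 1235
Band 2: 5000 × 0.955 = 4775
Band 3: 18000 × 0.952 = 17136
Band 4: 3600 × 0.939 + 10800 × 0.413 = 3380 + 4460 = 7840
End of period: [1235, 4775, 17136, 7840]
After projecting period 2:
Births: 17136 × 0.343 = 5878
Band 2: 1235 × 0.955 = 1179
Band 3: 4775 × 0.952 = 4546
Band 4: 17136 × 0.939 + 7840 × 0.413 = 16091 + 3238 = 19329
End of period: [5878, 1179, 4546, 19329]
Total after period 2: 5878 + 1179 + 4546 + 19329 = 30932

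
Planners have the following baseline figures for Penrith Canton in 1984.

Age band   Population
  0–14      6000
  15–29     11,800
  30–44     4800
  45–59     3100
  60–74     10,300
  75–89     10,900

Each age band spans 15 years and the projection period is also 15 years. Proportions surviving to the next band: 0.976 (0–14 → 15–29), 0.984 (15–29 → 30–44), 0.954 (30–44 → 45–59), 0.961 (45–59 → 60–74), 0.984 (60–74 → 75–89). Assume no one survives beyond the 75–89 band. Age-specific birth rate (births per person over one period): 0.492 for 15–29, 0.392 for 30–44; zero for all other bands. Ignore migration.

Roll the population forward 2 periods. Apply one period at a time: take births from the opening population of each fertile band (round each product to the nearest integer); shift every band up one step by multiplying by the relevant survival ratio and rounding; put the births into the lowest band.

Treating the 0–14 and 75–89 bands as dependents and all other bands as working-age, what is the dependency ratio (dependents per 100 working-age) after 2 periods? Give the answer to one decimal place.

36.1

Let band 1 be 0–14 through band 6 = 75–89.
Period 1:
Births: 11800 * 0.492 = 5806  |  4800 * 0.392 = 1882 → 7688
Band 2: 6000 * 0.976 = 5856
Band 3: 11800 * 0.984 = 11611
Band 4: 4800 * 0.954 = 4579
Band 5: 3100 * 0.961 = 2979
Band 6: 10300 * 0.984 = 10135
End of period: [7688, 5856, 11611, 4579, 2979, 10135]
Period 2:
Births: 5856 * 0.492 = 2881  |  11611 * 0.392 = 4552 → 7433
Band 2: 7688 * 0.976 = 7503
Band 3: 5856 * 0.984 = 5762
Band 4: 11611 * 0.954 = 11077
Band 5: 4579 * 0.961 = 4400
Band 6: 2979 * 0.984 = 2931
End of period: [7433, 7503, 5762, 11077, 4400, 2931]
Dependents (band 0–14 + band 75–89) = 7433 + 2931 = 10364; working-age = 28742; ratio = 10364/28742 × 100 = 36.1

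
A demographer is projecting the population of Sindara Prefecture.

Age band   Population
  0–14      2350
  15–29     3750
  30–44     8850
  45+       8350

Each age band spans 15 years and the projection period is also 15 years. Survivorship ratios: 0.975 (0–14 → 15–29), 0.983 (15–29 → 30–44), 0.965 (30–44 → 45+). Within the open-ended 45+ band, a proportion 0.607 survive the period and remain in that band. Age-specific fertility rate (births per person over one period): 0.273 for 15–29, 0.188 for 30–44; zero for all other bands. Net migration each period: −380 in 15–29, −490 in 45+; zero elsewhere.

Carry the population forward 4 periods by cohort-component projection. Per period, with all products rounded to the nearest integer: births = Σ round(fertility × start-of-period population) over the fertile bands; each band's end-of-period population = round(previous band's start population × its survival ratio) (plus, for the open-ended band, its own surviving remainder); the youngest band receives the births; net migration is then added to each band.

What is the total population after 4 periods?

8489

Let band 1 be 0–14 through band 4 = 45+.
Period 1.
Births: 3750 * 0.273 = 1024, 8850 * 0.188 = 1664 ⇒ total 2688
Band 2: 2350 * 0.975 = 2291
Band 3: 3750 * 0.983 = 3686
Band 4: 8850 * 0.965 + 8350 * 0.607 = 8540 + 5068 = 13608
Net migration: Band 2 − 380 → 1911; Band 4 − 490 → 13118
Giving 2688 / 1911 / 3686 / 13118.
Period 2.
Births: 1911 * 0.273 = 522, 3686 * 0.188 = 693 ⇒ total 1215
Band 2: 2688 * 0.975 = 2621
Band 3: 1911 * 0.983 = 1879
Band 4: 3686 * 0.965 + 13118 * 0.607 = 3557 + 7963 = 11520
Net migration: Band 2 − 380 → 2241; Band 4 − 490 → 11030
Giving 1215 / 2241 / 1879 / 11030.
Period 3.
Births: 2241 * 0.273 = 612, 1879 * 0.188 = 353 ⇒ total 965
Band 2: 1215 * 0.975 = 1185
Band 3: 2241 * 0.983 = 2203
Band 4: 1879 * 0.965 + 11030 * 0.607 = 1813 + 6695 = 8508
Net migration: Band 2 − 380 → 805; Band 4 − 490 → 8018
Giving 965 / 805 / 2203 / 8018.
Period 4.
Births: 805 * 0.273 = 220, 2203 * 0.188 = 414 ⇒ total 634
Band 2: 965 * 0.975 = 941
Band 3: 805 * 0.983 = 791
Band 4: 2203 * 0.965 + 8018 * 0.607 = 2126 + 4867 = 6993
Net migration: Band 2 − 380 → 561; Band 4 − 490 → 6503
Giving 634 / 561 / 791 / 6503.
Total after period 4: 634 + 561 + 791 + 6503 = 8489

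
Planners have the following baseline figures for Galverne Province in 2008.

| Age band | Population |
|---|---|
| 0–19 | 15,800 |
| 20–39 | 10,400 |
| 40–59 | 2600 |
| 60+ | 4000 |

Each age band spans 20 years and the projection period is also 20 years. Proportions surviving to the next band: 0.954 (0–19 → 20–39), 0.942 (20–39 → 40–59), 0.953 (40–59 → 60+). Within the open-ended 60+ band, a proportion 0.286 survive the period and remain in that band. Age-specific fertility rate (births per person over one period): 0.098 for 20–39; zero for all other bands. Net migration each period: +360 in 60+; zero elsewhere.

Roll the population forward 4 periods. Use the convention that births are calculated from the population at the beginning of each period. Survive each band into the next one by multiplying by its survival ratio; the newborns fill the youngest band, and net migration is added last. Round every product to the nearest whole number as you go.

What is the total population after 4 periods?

[period 1]
Births: 10400 × 0.098 = 1019
20–39: 15800 × 0.954 = 15073
40–59: 10400 × 0.942 = 9797
60+: 2600 × 0.953 + 4000 × 0.286 = 2478 + 1144 = 3622
Net migration: 60+ + 360 → 3982
→ [1019, 15073, 9797, 3982]
[period 2]
Births: 15073 × 0.098 = 1477
20–39: 1019 × 0.954 = 972
40–59: 15073 × 0.942 = 14199
60+: 9797 × 0.953 + 3982 × 0.286 = 9337 + 1139 = 10476
Net migration: 60+ + 360 → 10836
→ [1477, 972, 14199, 10836]
[period 3]
Births: 972 × 0.098 = 95
20–39: 1477 × 0.954 = 1409
40–59: 972 × 0.942 = 916
60+: 14199 × 0.953 + 10836 × 0.286 = 13532 + 3099 = 16631
Net migration: 60+ + 360 → 16991
→ [95, 1409, 916, 16991]
[period 4]
Births: 1409 × 0.098 = 138
20–39: 95 × 0.954 = 91
40–59: 1409 × 0.942 = 1327
60+: 916 × 0.953 + 16991 × 0.286 = 873 + 4859 = 5732
Net migration: 60+ + 360 → 6092
→ [138, 91, 1327, 6092]
Total after period 4: 138 + 91 + 1327 + 6092 = 7648

7648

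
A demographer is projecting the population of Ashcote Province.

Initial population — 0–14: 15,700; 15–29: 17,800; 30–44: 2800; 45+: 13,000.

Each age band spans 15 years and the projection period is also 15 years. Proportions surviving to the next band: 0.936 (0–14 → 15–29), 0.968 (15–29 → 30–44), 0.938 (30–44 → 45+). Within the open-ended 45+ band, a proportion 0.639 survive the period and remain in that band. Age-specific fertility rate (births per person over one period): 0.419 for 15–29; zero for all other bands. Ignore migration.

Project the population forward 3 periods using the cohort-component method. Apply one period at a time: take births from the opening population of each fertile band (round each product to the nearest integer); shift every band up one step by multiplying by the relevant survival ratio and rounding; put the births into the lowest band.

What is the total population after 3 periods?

43581

[period 1]
Births: 17800 × 0.419 = 7458
15–29: 15700 × 0.936 = 14695
30–44: 17800 × 0.968 = 17230
45+: 2800 × 0.938 + 13000 × 0.639 = 2626 + 8307 = 10933
End of period: [7458, 14695, 17230, 10933]
[period 2]
Births: 14695 × 0.419 = 6157
15–29: 7458 × 0.936 = 6981
30–44: 14695 × 0.968 = 14225
45+: 17230 × 0.938 + 10933 × 0.639 = 16162 + 6986 = 23148
End of period: [6157, 6981, 14225, 23148]
[period 3]
Births: 6981 × 0.419 = 2925
15–29: 6157 × 0.936 = 5763
30–44: 6981 × 0.968 = 6758
45+: 14225 × 0.938 + 23148 × 0.639 = 13343 + 14792 = 28135
End of period: [2925, 5763, 6758, 28135]
Total after period 3: 2925 + 5763 + 6758 + 28135 = 43581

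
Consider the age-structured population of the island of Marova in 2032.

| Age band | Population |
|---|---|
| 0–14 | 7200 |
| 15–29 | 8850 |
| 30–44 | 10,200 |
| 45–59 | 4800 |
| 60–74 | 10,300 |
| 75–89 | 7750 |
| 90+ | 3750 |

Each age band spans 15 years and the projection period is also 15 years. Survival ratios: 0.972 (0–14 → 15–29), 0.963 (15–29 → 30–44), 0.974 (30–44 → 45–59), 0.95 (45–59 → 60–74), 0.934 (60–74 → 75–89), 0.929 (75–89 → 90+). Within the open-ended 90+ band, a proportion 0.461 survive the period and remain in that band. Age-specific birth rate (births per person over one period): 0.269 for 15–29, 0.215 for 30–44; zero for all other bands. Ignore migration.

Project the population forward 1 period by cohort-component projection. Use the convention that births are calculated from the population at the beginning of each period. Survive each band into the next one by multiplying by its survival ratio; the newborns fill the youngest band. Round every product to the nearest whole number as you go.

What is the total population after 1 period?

Period 1.
Births: 8850 × 0.269 = 2381  |  10200 × 0.215 = 2193 → total 4574
15–29: 7200 × 0.972 = 6998
30–44: 8850 × 0.963 = 8523
45–59: 10200 × 0.974 = 9935
60–74: 4800 × 0.95 = 4560
75–89: 10300 × 0.934 = 9620
90+: 7750 × 0.929 + 3750 × 0.461 = 7200 + 1729 = 8929
Population now: 0–14=4574, 15–29=6998, 30–44=8523, 45–59=9935, 60–74=4560, 75–89=9620, 90+=8929
Total after period 1: 4574 + 6998 + 8523 + 9935 + 4560 + 9620 + 8929 = 53139

53139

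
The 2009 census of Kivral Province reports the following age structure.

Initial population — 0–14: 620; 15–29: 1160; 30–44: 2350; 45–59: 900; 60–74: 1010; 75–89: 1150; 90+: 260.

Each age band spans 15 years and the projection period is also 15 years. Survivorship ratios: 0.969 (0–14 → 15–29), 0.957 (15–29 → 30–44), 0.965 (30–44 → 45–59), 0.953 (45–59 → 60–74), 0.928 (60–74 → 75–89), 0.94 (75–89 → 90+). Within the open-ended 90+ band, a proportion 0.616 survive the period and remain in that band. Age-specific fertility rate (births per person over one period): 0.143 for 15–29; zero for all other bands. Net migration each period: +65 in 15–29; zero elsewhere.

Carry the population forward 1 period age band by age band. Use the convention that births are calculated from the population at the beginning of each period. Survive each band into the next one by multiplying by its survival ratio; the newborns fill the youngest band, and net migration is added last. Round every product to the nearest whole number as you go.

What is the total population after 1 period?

Period 1:
Births: 1160 * 0.143 = 166
15–29: 620 * 0.969 = 601
30–44: 1160 * 0.957 = 1110
45–59: 2350 * 0.965 = 2268
60–74: 900 * 0.953 = 858
75–89: 1010 * 0.928 = 937
90+: 1150 * 0.94 + 260 * 0.616 = 1081 + 160 = 1241
Net migration: 15–29 + 65 → 666
Giving 166 / 666 / 1110 / 2268 / 858 / 937 / 1241.
Total after period 1: 166 + 666 + 1110 + 2268 + 858 + 937 + 1241 = 7246

7246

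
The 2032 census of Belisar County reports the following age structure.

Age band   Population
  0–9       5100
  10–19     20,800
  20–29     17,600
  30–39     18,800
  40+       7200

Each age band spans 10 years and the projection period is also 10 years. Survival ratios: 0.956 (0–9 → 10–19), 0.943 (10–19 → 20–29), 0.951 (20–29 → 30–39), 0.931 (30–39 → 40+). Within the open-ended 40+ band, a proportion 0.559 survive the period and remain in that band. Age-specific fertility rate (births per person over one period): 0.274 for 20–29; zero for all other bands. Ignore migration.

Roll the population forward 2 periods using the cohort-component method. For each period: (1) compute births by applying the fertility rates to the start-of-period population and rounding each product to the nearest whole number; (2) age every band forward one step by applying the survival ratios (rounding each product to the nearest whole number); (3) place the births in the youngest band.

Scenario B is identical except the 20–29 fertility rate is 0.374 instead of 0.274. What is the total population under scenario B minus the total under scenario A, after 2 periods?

After projecting period 1:
Births: 17600 * 0.274 = 4822
10–19: 5100 * 0.956 = 4876
20–29: 20800 * 0.943 = 19614
30–39: 17600 * 0.951 = 16738
40+: 18800 * 0.931 + 7200 * 0.559 = 17503 + 4025 = 21528
Population now: 0–9=4822, 10–19=4876, 20–29=19614, 30–39=16738, 40+=21528
After projecting period 2:
Births: 19614 * 0.274 = 5374
10–19: 4822 * 0.956 = 4610
20–29: 4876 * 0.943 = 4598
30–39: 19614 * 0.951 = 18653
40+: 16738 * 0.931 + 21528 * 0.559 = 15583 + 12034 = 27617
Population now: 0–9=5374, 10–19=4610, 20–29=4598, 30–39=18653, 40+=27617
Scenario A total after 2 periods: 60852
Scenario B projection —
After projecting period 1:
Births: 17600 * 0.374 = 6582
10–19: 5100 * 0.956 = 4876
20–29: 20800 * 0.943 = 19614
30–39: 17600 * 0.951 = 16738
40+: 18800 * 0.931 + 7200 * 0.559 = 17503 + 4025 = 21528
Population now: 0–9=6582, 10–19=4876, 20–29=19614, 30–39=16738, 40+=21528
After projecting period 2:
Births: 19614 * 0.374 = 7336
10–19: 6582 * 0.956 = 6292
20–29: 4876 * 0.943 = 4598
30–39: 19614 * 0.951 = 18653
40+: 16738 * 0.931 + 21528 * 0.559 = 15583 + 12034 = 27617
Population now: 0–9=7336, 10–19=6292, 20–29=4598, 30–39=18653, 40+=27617
Scenario B total after 2 periods: 64496
Difference B − A = 64496 − 60852 = 3644

3644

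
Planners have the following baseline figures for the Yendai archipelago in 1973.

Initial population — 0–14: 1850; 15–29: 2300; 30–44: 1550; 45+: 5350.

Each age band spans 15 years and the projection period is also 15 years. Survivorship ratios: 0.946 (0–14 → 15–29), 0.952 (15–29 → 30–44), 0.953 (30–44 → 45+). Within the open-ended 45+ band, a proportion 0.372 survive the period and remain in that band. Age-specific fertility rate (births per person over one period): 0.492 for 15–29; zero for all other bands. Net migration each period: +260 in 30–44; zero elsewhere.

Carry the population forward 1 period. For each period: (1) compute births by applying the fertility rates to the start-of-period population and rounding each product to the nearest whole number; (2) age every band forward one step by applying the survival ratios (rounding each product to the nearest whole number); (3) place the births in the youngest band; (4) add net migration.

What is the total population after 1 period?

8799

[period 1]
Births: 2300 × 0.492 = 1132
15–29: 1850 × 0.946 = 1750
30–44: 2300 × 0.952 = 2190
45+: 1550 × 0.953 + 5350 × 0.372 = 1477 + 1990 = 3467
Net migration: 30–44 + 260 → 2450
→ [1132, 1750, 2450, 3467]
Total after period 1: 1132 + 1750 + 2450 + 3467 = 8799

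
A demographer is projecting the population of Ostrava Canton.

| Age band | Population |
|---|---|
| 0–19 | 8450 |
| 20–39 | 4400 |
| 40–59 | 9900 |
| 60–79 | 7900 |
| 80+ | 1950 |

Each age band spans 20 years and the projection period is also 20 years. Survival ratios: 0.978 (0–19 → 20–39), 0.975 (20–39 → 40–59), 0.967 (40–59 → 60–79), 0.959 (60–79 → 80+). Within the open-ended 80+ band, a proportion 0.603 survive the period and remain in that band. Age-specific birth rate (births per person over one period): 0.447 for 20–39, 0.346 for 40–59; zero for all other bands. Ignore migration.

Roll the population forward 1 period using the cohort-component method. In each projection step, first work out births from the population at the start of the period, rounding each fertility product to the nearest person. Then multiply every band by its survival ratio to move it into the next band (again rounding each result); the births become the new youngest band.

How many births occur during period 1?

5392

— Period 1 —
Births: 4400 * 0.447 = 1967 ; 9900 * 0.346 = 3425 — total 5392
20–39: 8450 * 0.978 = 8264
40–59: 4400 * 0.975 = 4290
60–79: 9900 * 0.967 = 9573
80+: 7900 * 0.959 + 1950 * 0.603 = 7576 + 1176 = 8752
End of period: [5392, 8264, 4290, 9573, 8752]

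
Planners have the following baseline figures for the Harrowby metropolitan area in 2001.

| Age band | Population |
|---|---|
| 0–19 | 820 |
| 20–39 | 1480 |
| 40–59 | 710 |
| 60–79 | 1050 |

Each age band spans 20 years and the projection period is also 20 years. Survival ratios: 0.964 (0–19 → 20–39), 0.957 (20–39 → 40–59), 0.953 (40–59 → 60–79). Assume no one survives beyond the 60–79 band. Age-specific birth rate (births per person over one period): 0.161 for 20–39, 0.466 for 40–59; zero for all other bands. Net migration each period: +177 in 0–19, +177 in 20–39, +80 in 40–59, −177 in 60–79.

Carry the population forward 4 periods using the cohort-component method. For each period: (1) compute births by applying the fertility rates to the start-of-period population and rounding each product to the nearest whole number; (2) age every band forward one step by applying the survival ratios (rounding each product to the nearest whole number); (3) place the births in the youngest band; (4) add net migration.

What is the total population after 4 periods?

3656

Numbering the bands 1..4 from youngest to oldest:
Period 1:
Births: 1480 * 0.161 = 238, 710 * 0.466 = 331 → total 569
Band 2: 820 * 0.964 = 790
Band 3: 1480 * 0.957 = 1416
Band 4: 710 * 0.953 = 677
Net migration: Band 1 + 177 → 746; Band 2 + 177 → 967; Band 3 + 80 → 1496; Band 4 − 177 → 500
Giving 746 / 967 / 1496 / 500.
Period 2:
Births: 967 * 0.161 = 156, 1496 * 0.466 = 697 → total 853
Band 2: 746 * 0.964 = 719
Band 3: 967 * 0.957 = 925
Band 4: 1496 * 0.953 = 1426
Net migration: Band 1 + 177 → 1030; Band 2 + 177 → 896; Band 3 + 80 → 1005; Band 4 − 177 → 1249
Giving 1030 / 896 / 1005 / 1249.
Period 3:
Births: 896 * 0.161 = 144, 1005 * 0.466 = 468 → total 612
Band 2: 1030 * 0.964 = 993
Band 3: 896 * 0.957 = 857
Band 4: 1005 * 0.953 = 958
Net migration: Band 1 + 177 → 789; Band 2 + 177 → 1170; Band 3 + 80 → 937; Band 4 − 177 → 781
Giving 789 / 1170 / 937 / 781.
Period 4:
Births: 1170 * 0.161 = 188, 937 * 0.466 = 437 → total 625
Band 2: 789 * 0.964 = 761
Band 3: 1170 * 0.957 = 1120
Band 4: 937 * 0.953 = 893
Net migration: Band 1 + 177 → 802; Band 2 + 177 → 938; Band 3 + 80 → 1200; Band 4 − 177 → 716
Giving 802 / 938 / 1200 / 716.
Total after period 4: 802 + 938 + 1200 + 716 = 3656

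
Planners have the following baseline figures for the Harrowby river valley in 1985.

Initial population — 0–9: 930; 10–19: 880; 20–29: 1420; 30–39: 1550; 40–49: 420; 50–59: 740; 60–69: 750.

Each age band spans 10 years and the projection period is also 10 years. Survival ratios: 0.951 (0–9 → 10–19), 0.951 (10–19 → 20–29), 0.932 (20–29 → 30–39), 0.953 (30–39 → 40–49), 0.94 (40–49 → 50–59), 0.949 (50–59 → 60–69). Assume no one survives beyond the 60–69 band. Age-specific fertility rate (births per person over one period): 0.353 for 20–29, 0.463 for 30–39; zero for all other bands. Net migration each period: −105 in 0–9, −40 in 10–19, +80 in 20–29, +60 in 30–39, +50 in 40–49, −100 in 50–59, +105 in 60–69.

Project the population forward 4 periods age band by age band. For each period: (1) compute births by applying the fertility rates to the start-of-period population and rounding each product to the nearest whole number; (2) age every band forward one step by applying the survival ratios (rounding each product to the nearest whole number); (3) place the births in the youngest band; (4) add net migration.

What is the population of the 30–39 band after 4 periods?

1038

Period 1:
Births: 1420 * 0.353 = 501 ; 1550 * 0.463 = 718 → total 1219
10–19: 930 * 0.951 = 884
20–29: 880 * 0.951 = 837
30–39: 1420 * 0.932 = 1323
40–49: 1550 * 0.953 = 1477
50–59: 420 * 0.94 = 395
60–69: 740 * 0.949 = 702
Net migration: 0–9 − 105 → 1114; 10–19 − 40 → 844; 20–29 + 80 → 917; 30–39 + 60 → 1383; 40–49 + 50 → 1527; 50–59 − 100 → 295; 60–69 + 105 → 807
Giving 1114 / 844 / 917 / 1383 / 1527 / 295 / 807.
Period 2:
Births: 917 * 0.353 = 324 ; 1383 * 0.463 = 640 → total 964
10–19: 1114 * 0.951 = 1059
20–29: 844 * 0.951 = 803
30–39: 917 * 0.932 = 855
40–49: 1383 * 0.953 = 1318
50–59: 1527 * 0.94 = 1435
60–69: 295 * 0.949 = 280
Net migration: 0–9 − 105 → 859; 10–19 − 40 → 1019; 20–29 + 80 → 883; 30–39 + 60 → 915; 40–49 + 50 → 1368; 50–59 − 100 → 1335; 60–69 + 105 → 385
Giving 859 / 1019 / 883 / 915 / 1368 / 1335 / 385.
Period 3:
Births: 883 * 0.353 = 312 ; 915 * 0.463 = 424 → total 736
10–19: 859 * 0.951 = 817
20–29: 1019 * 0.951 = 969
30–39: 883 * 0.932 = 823
40–49: 915 * 0.953 = 872
50–59: 1368 * 0.94 = 1286
60–69: 1335 * 0.949 = 1267
Net migration: 0–9 − 105 → 631; 10–19 − 40 → 777; 20–29 + 80 → 1049; 30–39 + 60 → 883; 40–49 + 50 → 922; 50–59 − 100 → 1186; 60–69 + 105 → 1372
Giving 631 / 777 / 1049 / 883 / 922 / 1186 / 1372.
Period 4:
Births: 1049 * 0.353 = 370 ; 883 * 0.463 = 409 → total 779
10–19: 631 * 0.951 = 600
20–29: 777 * 0.951 = 739
30–39: 1049 * 0.932 = 978
40–49: 883 * 0.953 = 841
50–59: 922 * 0.94 = 867
60–69: 1186 * 0.949 = 1126
Net migration: 0–9 − 105 → 674; 10–19 − 40 → 560; 20–29 + 80 → 819; 30–39 + 60 → 1038; 40–49 + 50 → 891; 50–59 − 100 → 767; 60–69 + 105 → 1231
Giving 674 / 560 / 819 / 1038 / 891 / 767 / 1231.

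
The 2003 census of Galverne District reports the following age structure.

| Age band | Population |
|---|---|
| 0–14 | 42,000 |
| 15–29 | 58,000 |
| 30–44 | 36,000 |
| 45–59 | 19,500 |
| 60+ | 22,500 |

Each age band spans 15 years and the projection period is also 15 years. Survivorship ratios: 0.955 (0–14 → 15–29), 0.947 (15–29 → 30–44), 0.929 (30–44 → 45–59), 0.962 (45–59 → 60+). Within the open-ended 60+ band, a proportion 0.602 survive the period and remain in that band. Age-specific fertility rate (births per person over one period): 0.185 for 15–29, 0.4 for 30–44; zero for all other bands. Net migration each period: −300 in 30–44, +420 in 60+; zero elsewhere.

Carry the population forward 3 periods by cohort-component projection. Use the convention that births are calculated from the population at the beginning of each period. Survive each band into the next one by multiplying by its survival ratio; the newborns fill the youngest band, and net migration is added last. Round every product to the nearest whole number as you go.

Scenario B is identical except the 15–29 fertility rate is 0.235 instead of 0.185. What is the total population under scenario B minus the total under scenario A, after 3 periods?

— Period 1 —
Births: 58000 × 0.185 = 10730 ; 36000 × 0.4 = 14400 → 25130
15–29: 42000 × 0.955 = 40110
30–44: 58000 × 0.947 = 54926
45–59: 36000 × 0.929 = 33444
60+: 19500 × 0.962 + 22500 × 0.602 = 18759 + 13545 = 32304
Net migration: 30–44 − 300 → 54626; 60+ + 420 → 32724
Giving 25130 / 40110 / 54626 / 33444 / 32724.
— Period 2 —
Births: 40110 × 0.185 = 7420 ; 54626 × 0.4 = 21850 → 29270
15–29: 25130 × 0.955 = 23999
30–44: 40110 × 0.947 = 37984
45–59: 54626 × 0.929 = 50748
60+: 33444 × 0.962 + 32724 × 0.602 = 32173 + 19700 = 51873
Net migration: 30–44 − 300 → 37684; 60+ + 420 → 52293
Giving 29270 / 23999 / 37684 / 50748 / 52293.
— Period 3 —
Births: 23999 × 0.185 = 4440 ; 37684 × 0.4 = 15074 → 19514
15–29: 29270 × 0.955 = 27953
30–44: 23999 × 0.947 = 22727
45–59: 37684 × 0.929 = 35008
60+: 50748 × 0.962 + 52293 × 0.602 = 48820 + 31480 = 80300
Net migration: 30–44 − 300 → 22427; 60+ + 420 → 80720
Giving 19514 / 27953 / 22427 / 35008 / 80720.
Scenario A total after 3 periods: 185622
Scenario B projection —
— Period 1 —
Births: 58000 × 0.235 = 13630 ; 36000 × 0.4 = 14400 → 28030
15–29: 42000 × 0.955 = 40110
30–44: 58000 × 0.947 = 54926
45–59: 36000 × 0.929 = 33444
60+: 19500 × 0.962 + 22500 × 0.602 = 18759 + 13545 = 32304
Net migration: 30–44 − 300 → 54626; 60+ + 420 → 32724
Giving 28030 / 40110 / 54626 / 33444 / 32724.
— Period 2 —
Births: 40110 × 0.235 = 9426 ; 54626 × 0.4 = 21850 → 31276
15–29: 28030 × 0.955 = 26769
30–44: 40110 × 0.947 = 37984
45–59: 54626 × 0.929 = 50748
60+: 33444 × 0.962 + 32724 × 0.602 = 32173 + 19700 = 51873
Net migration: 30–44 − 300 → 37684; 60+ + 420 → 52293
Giving 31276 / 26769 / 37684 / 50748 / 52293.
— Period 3 —
Births: 26769 × 0.235 = 6291 ; 37684 × 0.4 = 15074 → 21365
15–29: 31276 × 0.955 = 29869
30–44: 26769 × 0.947 = 25350
45–59: 37684 × 0.929 = 35008
60+: 50748 × 0.962 + 52293 × 0.602 = 48820 + 31480 = 80300
Net migration: 30–44 − 300 → 25050; 60+ + 420 → 80720
Giving 21365 / 29869 / 25050 / 35008 / 80720.
Scenario B total after 3 periods: 192012
Difference B − A = 192012 − 185622 = 6390

6390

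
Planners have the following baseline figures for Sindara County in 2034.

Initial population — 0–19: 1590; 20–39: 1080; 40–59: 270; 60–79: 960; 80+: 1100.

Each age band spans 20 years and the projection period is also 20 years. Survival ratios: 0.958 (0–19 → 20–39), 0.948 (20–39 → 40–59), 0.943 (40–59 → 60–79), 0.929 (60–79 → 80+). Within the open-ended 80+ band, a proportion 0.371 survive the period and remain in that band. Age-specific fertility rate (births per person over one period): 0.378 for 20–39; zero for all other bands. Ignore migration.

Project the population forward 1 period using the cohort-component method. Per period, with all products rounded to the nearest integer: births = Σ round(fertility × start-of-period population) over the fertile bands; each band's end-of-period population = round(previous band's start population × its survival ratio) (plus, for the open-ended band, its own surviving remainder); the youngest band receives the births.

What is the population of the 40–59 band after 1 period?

Let group 1 be 0–19 through group 5 = 80+.
Period 1.
Births: 1080 × 0.378 = 408
Group 2: 1590 × 0.958 = 1523
Group 3: 1080 × 0.948 = 1024
Group 4: 270 × 0.943 = 255
Group 5: 960 × 0.929 + 1100 × 0.371 = 892 + 408 = 1300
Population now: 0–19=408, 20–39=1523, 40–59=1024, 60–79=255, 80+=1300

1024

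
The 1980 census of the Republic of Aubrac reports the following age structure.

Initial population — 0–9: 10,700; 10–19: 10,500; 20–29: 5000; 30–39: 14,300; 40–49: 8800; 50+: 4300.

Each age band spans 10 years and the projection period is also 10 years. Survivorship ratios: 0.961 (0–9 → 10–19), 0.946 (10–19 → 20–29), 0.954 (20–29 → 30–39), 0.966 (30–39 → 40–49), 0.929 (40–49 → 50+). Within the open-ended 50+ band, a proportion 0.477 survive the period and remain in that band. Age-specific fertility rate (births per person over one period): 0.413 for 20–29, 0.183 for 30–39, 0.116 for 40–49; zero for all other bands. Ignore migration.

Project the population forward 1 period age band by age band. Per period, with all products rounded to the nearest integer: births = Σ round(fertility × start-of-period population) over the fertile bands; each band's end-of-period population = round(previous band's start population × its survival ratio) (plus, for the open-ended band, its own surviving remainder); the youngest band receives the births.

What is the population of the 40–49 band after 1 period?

13814

Period 1:
Births: 5000 × 0.413 = 2065  |  14300 × 0.183 = 2617  |  8800 × 0.116 = 1021 — total 5703
10–19: 10700 × 0.961 = 10283
20–29: 10500 × 0.946 = 9933
30–39: 5000 × 0.954 = 4770
40–49: 14300 × 0.966 = 13814
50+: 8800 × 0.929 + 4300 × 0.477 = 8175 + 2051 = 10226
→ [5703, 10283, 9933, 4770, 13814, 10226]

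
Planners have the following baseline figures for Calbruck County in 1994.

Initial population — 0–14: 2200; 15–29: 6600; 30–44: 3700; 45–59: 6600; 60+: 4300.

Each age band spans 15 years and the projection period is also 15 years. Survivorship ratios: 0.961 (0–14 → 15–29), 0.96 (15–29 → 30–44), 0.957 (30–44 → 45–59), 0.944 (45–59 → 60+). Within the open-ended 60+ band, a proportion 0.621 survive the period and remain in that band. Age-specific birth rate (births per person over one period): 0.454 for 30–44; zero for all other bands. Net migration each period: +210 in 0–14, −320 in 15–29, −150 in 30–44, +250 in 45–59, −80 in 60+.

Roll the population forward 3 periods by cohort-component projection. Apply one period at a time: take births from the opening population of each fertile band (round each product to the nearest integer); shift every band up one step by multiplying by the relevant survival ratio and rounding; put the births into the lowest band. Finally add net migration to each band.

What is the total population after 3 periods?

Period 1.
Births: 3700 × 0.454 = 1680
15–29: 2200 × 0.961 = 2114
30–44: 6600 × 0.96 = 6336
45–59: 3700 × 0.957 = 3541
60+: 6600 × 0.944 + 4300 × 0.621 = 6230 + 2670 = 8900
Net migration: 0–14 + 210 → 1890; 15–29 − 320 → 1794; 30–44 − 150 → 6186; 45–59 + 250 → 3791; 60+ − 80 → 8820
Population now: 0–14=1890, 15–29=1794, 30–44=6186, 45–59=3791, 60+=8820
Period 2.
Births: 6186 × 0.454 = 2808
15–29: 1890 × 0.961 = 1816
30–44: 1794 × 0.96 = 1722
45–59: 6186 × 0.957 = 5920
60+: 3791 × 0.944 + 8820 × 0.621 = 3579 + 5477 = 9056
Net migration: 0–14 + 210 → 3018; 15–29 − 320 → 1496; 30–44 − 150 → 1572; 45–59 + 250 → 6170; 60+ − 80 → 8976
Population now: 0–14=3018, 15–29=1496, 30–44=1572, 45–59=6170, 60+=8976
Period 3.
Births: 1572 × 0.454 = 714
15–29: 3018 × 0.961 = 2900
30–44: 1496 × 0.96 = 1436
45–59: 1572 × 0.957 = 1504
60+: 6170 × 0.944 + 8976 × 0.621 = 5824 + 5574 = 11398
Net migration: 0–14 + 210 → 924; 15–29 − 320 → 2580; 30–44 − 150 → 1286; 45–59 + 250 → 1754; 60+ − 80 → 11318
Population now: 0–14=924, 15–29=2580, 30–44=1286, 45–59=1754, 60+=11318
Total after period 3: 924 + 2580 + 1286 + 1754 + 11318 = 17862

17862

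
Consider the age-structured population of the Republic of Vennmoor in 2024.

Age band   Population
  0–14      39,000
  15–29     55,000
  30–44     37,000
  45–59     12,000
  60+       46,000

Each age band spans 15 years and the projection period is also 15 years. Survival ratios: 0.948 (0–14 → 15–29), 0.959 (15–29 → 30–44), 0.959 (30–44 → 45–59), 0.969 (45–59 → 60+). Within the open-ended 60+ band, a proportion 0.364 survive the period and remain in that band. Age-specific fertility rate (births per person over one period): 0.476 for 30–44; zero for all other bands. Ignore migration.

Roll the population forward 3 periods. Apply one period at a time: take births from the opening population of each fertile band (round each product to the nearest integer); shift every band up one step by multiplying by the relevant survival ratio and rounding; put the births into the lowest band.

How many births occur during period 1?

Numbering the bands 1..5 from youngest to oldest:
Period 1.
Births: 37000 * 0.476 = 17612
Band 2: 39000 * 0.948 = 36972
Band 3: 55000 * 0.959 = 52745
Band 4: 37000 * 0.959 = 35483
Band 5: 12000 * 0.969 + 46000 * 0.364 = 11628 + 16744 = 28372
→ [17612, 36972, 52745, 35483, 28372]

17612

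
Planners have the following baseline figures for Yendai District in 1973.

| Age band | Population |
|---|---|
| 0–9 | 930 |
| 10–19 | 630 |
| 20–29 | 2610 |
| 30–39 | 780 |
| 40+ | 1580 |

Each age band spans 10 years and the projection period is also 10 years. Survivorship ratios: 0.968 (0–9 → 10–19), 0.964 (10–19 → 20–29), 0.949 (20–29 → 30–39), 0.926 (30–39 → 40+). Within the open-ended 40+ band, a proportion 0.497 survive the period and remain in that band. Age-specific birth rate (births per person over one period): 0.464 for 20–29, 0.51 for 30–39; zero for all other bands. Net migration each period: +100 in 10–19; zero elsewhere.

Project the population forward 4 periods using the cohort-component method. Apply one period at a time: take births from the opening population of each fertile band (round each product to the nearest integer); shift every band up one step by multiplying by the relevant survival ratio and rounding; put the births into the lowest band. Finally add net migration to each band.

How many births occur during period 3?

[period 1]
Births: 2610 * 0.464 = 1211, 780 * 0.51 = 398 → total 1609
10–19: 930 * 0.968 = 900
20–29: 630 * 0.964 = 607
30–39: 2610 * 0.949 = 2477
40+: 780 * 0.926 + 1580 * 0.497 = 722 + 785 = 1507
Net migration: 10–19 + 100 → 1000
Population now: 0–9=1609, 10–19=1000, 20–29=607, 30–39=2477, 40+=1507
[period 2]
Births: 607 * 0.464 = 282, 2477 * 0.51 = 1263 → total 1545
10–19: 1609 * 0.968 = 1558
20–29: 1000 * 0.964 = 964
30–39: 607 * 0.949 = 576
40+: 2477 * 0.926 + 1507 * 0.497 = 2294 + 749 = 3043
Net migration: 10–19 + 100 → 1658
Population now: 0–9=1545, 10–19=1658, 20–29=964, 30–39=576, 40+=3043
[period 3]
Births: 964 * 0.464 = 447, 576 * 0.51 = 294 → total 741
10–19: 1545 * 0.968 = 1496
20–29: 1658 * 0.964 = 1598
30–39: 964 * 0.949 = 915
40+: 576 * 0.926 + 3043 * 0.497 = 533 + 1512 = 2045
Net migration: 10–19 + 100 → 1596
Population now: 0–9=741, 10–19=1596, 20–29=1598, 30–39=915, 40+=2045

741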